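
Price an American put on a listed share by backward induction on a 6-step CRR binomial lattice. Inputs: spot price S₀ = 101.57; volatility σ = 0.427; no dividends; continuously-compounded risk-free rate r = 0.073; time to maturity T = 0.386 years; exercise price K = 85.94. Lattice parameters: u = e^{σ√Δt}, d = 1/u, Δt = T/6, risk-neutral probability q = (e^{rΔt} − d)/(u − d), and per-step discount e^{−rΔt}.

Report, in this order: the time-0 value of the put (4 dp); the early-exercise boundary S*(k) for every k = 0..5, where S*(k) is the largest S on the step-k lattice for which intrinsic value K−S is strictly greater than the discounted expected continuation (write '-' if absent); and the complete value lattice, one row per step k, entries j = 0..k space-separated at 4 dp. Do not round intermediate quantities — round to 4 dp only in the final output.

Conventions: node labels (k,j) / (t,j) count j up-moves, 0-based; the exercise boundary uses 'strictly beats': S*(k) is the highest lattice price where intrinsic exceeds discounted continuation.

price = 3.5109
boundary = - - - - 65.8600 73.3935
tree:
3.5109
5.6818 1.3264
8.9695 2.3769 0.2657
13.7132 4.2084 0.5283 0.0000
20.0800 7.3388 1.0503 0.0000 0.0000
26.8403 12.5465 2.0881 0.0000 0.0000 0.0000
32.9066 20.0800 4.1513 0.0000 0.0000 0.0000 0.0000

Δt=0.06433, u=1.11439, d=0.89735, q=0.49464, disc=e^(-rΔt)=0.99531
k=6 terminal: V=max(K-S,0) → 32.9066 20.0800 4.1513 0.0000 0.0000 0.0000 0.0000
k=5: j=0 S=59.0997 intr=26.8403 cont=26.4376 V=26.8403[EX]; j=1 S=73.3935 intr=12.5465 cont=12.1439 V=12.5465[EX]; j=2 S=91.1443 intr=0.0000 cont=2.0881 V=2.0881[hold]; j=3 S=113.1883 intr=0.0000 cont=0.0000 V=0.0000[hold]; j=4 S=140.5638 intr=0.0000 cont=0.0000 V=0.0000[hold]; j=5 S=174.5603 intr=0.0000 cont=0.0000 V=0.0000[hold]  S*(5)=73.3935
k=4: j=0 S=65.8600 intr=20.0800 cont=19.6774 V=20.0800[EX]; j=1 S=81.7887 intr=4.1513 cont=7.3388 V=7.3388[hold]; j=2 S=101.5700 intr=0.0000 cont=1.0503 V=1.0503[hold]; j=3 S=126.1355 intr=0.0000 cont=0.0000 V=0.0000[hold]; j=4 S=156.6424 intr=0.0000 cont=0.0000 V=0.0000[hold]  S*(4)=65.8600
k=3: j=0 S=73.3935 intr=12.5465 cont=13.7132 V=13.7132[hold]; j=1 S=91.1443 intr=0.0000 cont=4.2084 V=4.2084[hold]; j=2 S=113.1883 intr=0.0000 cont=0.5283 V=0.5283[hold]; j=3 S=140.5638 intr=0.0000 cont=0.0000 V=0.0000[hold]  S*(3)=-
k=2: j=0 S=81.7887 intr=4.1513 cont=8.9695 V=8.9695[hold]; j=1 S=101.5700 intr=0.0000 cont=2.3769 V=2.3769[hold]; j=2 S=126.1355 intr=0.0000 cont=0.2657 V=0.2657[hold]  S*(2)=-
k=1: j=0 S=91.1443 intr=0.0000 cont=5.6818 V=5.6818[hold]; j=1 S=113.1883 intr=0.0000 cont=1.3264 V=1.3264[hold]  S*(1)=-
k=0: j=0 S=101.5700 intr=0.0000 cont=3.5109 V=3.5109[hold]  S*(0)=-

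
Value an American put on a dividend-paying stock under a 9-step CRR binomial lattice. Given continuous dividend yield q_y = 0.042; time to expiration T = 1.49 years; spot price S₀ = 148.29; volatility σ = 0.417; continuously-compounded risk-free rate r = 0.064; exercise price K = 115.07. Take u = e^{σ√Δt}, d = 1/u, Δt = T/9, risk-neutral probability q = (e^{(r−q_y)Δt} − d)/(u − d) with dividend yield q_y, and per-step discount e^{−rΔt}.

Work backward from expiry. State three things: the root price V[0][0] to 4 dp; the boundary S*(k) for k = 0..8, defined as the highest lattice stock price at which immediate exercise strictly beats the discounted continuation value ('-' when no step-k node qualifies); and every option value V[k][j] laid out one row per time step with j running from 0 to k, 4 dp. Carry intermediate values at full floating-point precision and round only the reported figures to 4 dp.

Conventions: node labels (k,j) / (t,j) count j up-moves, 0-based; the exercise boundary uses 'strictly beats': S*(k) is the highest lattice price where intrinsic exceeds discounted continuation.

Δt=0.16556, u=1.18492, d=0.84394, q=0.46839, disc=e^(-rΔt)=0.98946
k=9 terminal: V=max(K-S,0) → 82.8647 69.8531 51.5843 25.9346 0.0000 0.0000 0.0000 0.0000 0.0000 0.0000
k=8: j=0 S=38.1605 intr=76.9095 cont=75.9611 V=76.9095[EX]; j=1 S=53.5782 intr=61.4918 cont=60.6502 V=61.4918[EX]; j=2 S=75.2251 intr=39.8449 cont=39.1533 V=39.8449[EX]; j=3 S=105.6179 intr=9.4521 cont=13.6419 V=13.6419[hold]; j=4 S=148.2900 intr=0.0000 cont=0.0000 V=0.0000[hold]; j=5 S=208.2027 intr=0.0000 cont=0.0000 V=0.0000[hold]; j=6 S=292.3215 intr=0.0000 cont=0.0000 V=0.0000[hold]; j=7 S=410.4264 intr=0.0000 cont=0.0000 V=0.0000[hold]; j=8 S=576.2484 intr=0.0000 cont=0.0000 V=0.0000[hold]  S*(8)=75.2251
k=7: j=0 S=45.2169 intr=69.8531 cont=68.9536 V=69.8531[EX]; j=1 S=63.4857 intr=51.5843 cont=50.8114 V=51.5843[EX]; j=2 S=89.1354 intr=25.9346 cont=27.2812 V=27.2812[hold]; j=3 S=125.1482 intr=0.0000 cont=7.1758 V=7.1758[hold]; j=4 S=175.7111 intr=0.0000 cont=0.0000 V=0.0000[hold]; j=5 S=246.7025 intr=0.0000 cont=0.0000 V=0.0000[hold]; j=6 S=346.3762 intr=0.0000 cont=0.0000 V=0.0000[hold]; j=7 S=486.3204 intr=0.0000 cont=0.0000 V=0.0000[hold]  S*(7)=63.4857
k=6: j=0 S=53.5782 intr=61.4918 cont=60.6502 V=61.4918[EX]; j=1 S=75.2251 intr=39.8449 cont=39.7774 V=39.8449[EX]; j=2 S=105.6179 intr=9.4521 cont=17.6759 V=17.6759[hold]; j=3 S=148.2900 intr=0.0000 cont=3.7746 V=3.7746[hold]; j=4 S=208.2027 intr=0.0000 cont=0.0000 V=0.0000[hold]; j=5 S=292.3215 intr=0.0000 cont=0.0000 V=0.0000[hold]; j=6 S=410.4264 intr=0.0000 cont=0.0000 V=0.0000[hold]  S*(6)=75.2251
k=5: j=0 S=63.4857 intr=51.5843 cont=50.8114 V=51.5843[EX]; j=1 S=89.1354 intr=25.9346 cont=29.1507 V=29.1507[hold]; j=2 S=125.1482 intr=0.0000 cont=11.0470 V=11.0470[hold]; j=3 S=175.7111 intr=0.0000 cont=1.9855 V=1.9855[hold]; j=4 S=246.7025 intr=0.0000 cont=0.0000 V=0.0000[hold]; j=5 S=346.3762 intr=0.0000 cont=0.0000 V=0.0000[hold]  S*(5)=63.4857
k=4: j=0 S=75.2251 intr=39.8449 cont=40.6438 V=40.6438[hold]; j=1 S=105.6179 intr=9.4521 cont=20.4534 V=20.4534[hold]; j=2 S=148.2900 intr=0.0000 cont=6.7310 V=6.7310[hold]; j=3 S=208.2027 intr=0.0000 cont=1.0444 V=1.0444[hold]; j=4 S=292.3215 intr=0.0000 cont=0.0000 V=0.0000[hold]  S*(4)=-
k=3: j=0 S=89.1354 intr=25.9346 cont=30.8582 V=30.8582[hold]; j=1 S=125.1482 intr=0.0000 cont=13.8782 V=13.8782[hold]; j=2 S=175.7111 intr=0.0000 cont=4.0246 V=4.0246[hold]; j=3 S=246.7025 intr=0.0000 cont=0.5494 V=0.5494[hold]  S*(3)=-
k=2: j=0 S=105.6179 intr=9.4521 cont=22.6636 V=22.6636[hold]; j=1 S=148.2900 intr=0.0000 cont=9.1653 V=9.1653[hold]; j=2 S=208.2027 intr=0.0000 cont=2.3716 V=2.3716[hold]  S*(2)=-
k=1: j=0 S=125.1482 intr=0.0000 cont=16.1690 V=16.1690[hold]; j=1 S=175.7111 intr=0.0000 cont=5.9202 V=5.9202[hold]  S*(1)=-
k=0: j=0 S=148.2900 intr=0.0000 cont=11.2488 V=11.2488[hold]  S*(0)=-

price = 11.2488
boundary = - - - - - 63.4857 75.2251 63.4857 75.2251
tree:
11.2488
16.1690 5.9202
22.6636 9.1653 2.3716
30.8582 13.8782 4.0246 0.5494
40.6438 20.4534 6.7310 1.0444 0.0000
51.5843 29.1507 11.0470 1.9855 0.0000 0.0000
61.4918 39.8449 17.6759 3.7746 0.0000 0.0000 0.0000
69.8531 51.5843 27.2812 7.1758 0.0000 0.0000 0.0000 0.0000
76.9095 61.4918 39.8449 13.6419 0.0000 0.0000 0.0000 0.0000 0.0000
82.8647 69.8531 51.5843 25.9346 0.0000 0.0000 0.0000 0.0000 0.0000 0.0000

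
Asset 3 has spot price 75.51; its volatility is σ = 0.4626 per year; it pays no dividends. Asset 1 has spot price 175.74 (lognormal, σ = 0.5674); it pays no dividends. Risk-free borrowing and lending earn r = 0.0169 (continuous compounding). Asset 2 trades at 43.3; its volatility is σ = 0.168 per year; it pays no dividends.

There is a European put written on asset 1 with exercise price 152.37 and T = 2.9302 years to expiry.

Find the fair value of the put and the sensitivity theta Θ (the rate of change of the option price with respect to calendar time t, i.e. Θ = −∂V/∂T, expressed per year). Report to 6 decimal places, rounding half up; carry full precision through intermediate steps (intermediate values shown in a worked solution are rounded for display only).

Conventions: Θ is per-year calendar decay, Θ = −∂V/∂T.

price = 45.491128
Θ = -7.696116

σ√T = 0.5674·√2.9302 = 0.971266
d₁ = (ln(S/K) + (r+σ²/2)T) / (σ√T) = (ln(175.74/152.37) + (0.0169+0.5674²/2)·2.9302) / 0.971266 = (0.142694 + 0.521199) / 0.971266 = 0.683534
d₂ = d₁ − σ√T = 0.683534 − 0.971266 = -0.287732
e^{−rT} = 0.951686
N(−d₁) = 0.247135,  N(−d₂) = 0.613224
Put price V = K·e^{−rT}·N(−d₂) − S·N(−d₁) = 88.922610 − 43.431483 = 45.491128
φ(d₁) = (1/√(2π))·e^{−d₁²/2} = 0.315831
Θ = −S·φ(d₁)·σ/(2√T) + r·K·e^{−rT}·N(−d₂) = −9.198908 + 1.502792 = -7.696116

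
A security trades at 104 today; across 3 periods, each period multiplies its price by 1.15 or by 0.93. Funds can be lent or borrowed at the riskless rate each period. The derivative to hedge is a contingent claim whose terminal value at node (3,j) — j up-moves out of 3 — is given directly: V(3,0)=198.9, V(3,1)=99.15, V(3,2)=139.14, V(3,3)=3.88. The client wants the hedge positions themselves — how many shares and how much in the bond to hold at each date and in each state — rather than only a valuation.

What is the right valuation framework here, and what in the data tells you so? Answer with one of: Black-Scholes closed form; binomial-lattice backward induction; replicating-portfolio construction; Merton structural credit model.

Key observation: the deliverable is the dynamic trading strategy on the 3-step tree (spot 104, moves 1.15 and 0.93), so the valuation must go through the node-by-node replicating-portfolio solve.

framework: replicating-portfolio construction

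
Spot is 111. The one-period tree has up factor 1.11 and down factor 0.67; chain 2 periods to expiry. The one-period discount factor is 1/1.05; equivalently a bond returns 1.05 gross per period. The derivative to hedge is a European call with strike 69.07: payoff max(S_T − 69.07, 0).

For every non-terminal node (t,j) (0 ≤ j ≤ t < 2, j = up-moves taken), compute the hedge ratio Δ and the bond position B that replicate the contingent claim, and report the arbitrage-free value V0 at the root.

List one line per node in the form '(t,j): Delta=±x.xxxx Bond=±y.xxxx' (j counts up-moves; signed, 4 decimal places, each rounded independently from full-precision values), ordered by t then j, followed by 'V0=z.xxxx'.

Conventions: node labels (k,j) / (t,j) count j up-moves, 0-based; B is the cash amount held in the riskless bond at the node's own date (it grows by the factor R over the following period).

(0,0): Delta=0.9488 Bond=-56.6445
(1,0): Delta=0.4120 Bond=-19.5499
(1,1): Delta=1.0000 Bond=-65.7810
V0=48.6760

Risk-neutral probability p* = (R−d)/(u−d) = (1.05−0.67)/(1.11−0.67) = 0.8636.
Expiry values: V(2,0)=0.0000, V(2,1)=13.4807, V(2,2)=67.6931
Node (1,0) S=74.3700: V=(p*·13.4807+(1−p*)·0.0000)/1.05=11.0880; Δ=(13.4807−0.0000)/(82.5507−49.8279)=0.4120; B=V−Δ·S=-19.5499
Node (1,1) S=123.2100: V=(p*·67.6931+(1−p*)·13.4807)/1.05=57.4290; Δ=(67.6931−13.4807)/(136.7631−82.5507)=1.0000; B=V−Δ·S=-65.7810
Node (0,0) S=111.0000: V=(p*·57.4290+(1−p*)·11.0880)/1.05=48.6760; Δ=(57.4290−11.0880)/(123.2100−74.3700)=0.9488; B=V−Δ·S=-56.6445
Sanity check at the root: Δ(0,0)·S0 + B(0,0) reproduces V0 = 48.6760.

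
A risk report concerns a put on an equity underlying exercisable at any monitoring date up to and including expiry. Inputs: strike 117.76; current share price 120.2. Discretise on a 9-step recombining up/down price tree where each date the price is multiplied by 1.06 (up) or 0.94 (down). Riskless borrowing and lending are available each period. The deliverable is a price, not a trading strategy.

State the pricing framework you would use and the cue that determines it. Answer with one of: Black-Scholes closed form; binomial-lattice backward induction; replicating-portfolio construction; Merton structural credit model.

framework: binomial-lattice backward induction

Key observation: the exercise right at every one of the 9 steps is what matters: each node needs max(117.76 − S, continuation), which only the stepwise tree valuation starting from spot 120.2 delivers.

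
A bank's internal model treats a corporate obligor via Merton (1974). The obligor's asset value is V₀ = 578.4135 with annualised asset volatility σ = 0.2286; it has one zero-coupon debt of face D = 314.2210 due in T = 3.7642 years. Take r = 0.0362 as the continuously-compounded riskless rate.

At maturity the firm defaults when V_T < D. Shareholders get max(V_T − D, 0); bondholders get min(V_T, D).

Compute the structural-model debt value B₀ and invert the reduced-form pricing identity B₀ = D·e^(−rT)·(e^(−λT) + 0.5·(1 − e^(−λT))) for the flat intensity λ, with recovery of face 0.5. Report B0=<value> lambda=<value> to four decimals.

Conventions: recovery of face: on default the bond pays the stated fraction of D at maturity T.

With assets at 578.4135 and a single debt payment of 314.2210 at 3.7642 years:
d₁ = [ln(V₀/D) + (r + σ²/2)T] / (σ√T)
   = [ln(578.4135/314.2210) + (0.0362 + 0.5·0.2286²)·3.7642] / (0.2286·√3.7642)
   = [0.610192 + 0.234619] / 0.443519 = 1.904790
d₂ = d₁ − σ√T = 1.904790 − 0.443519 = 1.461271
N(d₁) = 0.971596,  N(d₂) = 0.928029,  e^(−rT) = 0.872612
E₀ = V₀·N(d₁) − D·e^(−rT)·N(d₂)
   = 578.4135·0.971596 − 314.2210·0.872612·0.928029 = 307.525184
B₀ = V₀ − E₀ = 578.4135 − 307.525184 = 270.888316
e^(−λT) = (B₀·e^(rT)/D − 0.5)/(1 − 0.5) = (270.8883·1.145984/314.2210 − 0.5)/0.5 = 0.97589452
λ = −ln(0.97589452)/3.7642 = 0.006482

B0=270.8883 lambda=0.0065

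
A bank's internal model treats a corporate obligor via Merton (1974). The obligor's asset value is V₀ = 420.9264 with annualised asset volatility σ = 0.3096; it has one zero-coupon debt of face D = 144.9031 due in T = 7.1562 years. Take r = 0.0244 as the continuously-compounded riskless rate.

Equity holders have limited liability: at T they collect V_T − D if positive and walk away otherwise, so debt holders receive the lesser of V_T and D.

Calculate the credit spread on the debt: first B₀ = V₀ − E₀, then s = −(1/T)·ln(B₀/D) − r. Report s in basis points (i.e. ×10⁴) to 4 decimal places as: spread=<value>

Apply the equity-as-call identities (strike 144.9031, horizon 7.1562 years):
d₁ = [ln(V₀/D) + (r + σ²/2)T] / (σ√T)
   = [ln(420.9264/144.9031) + (0.0244 + 0.5·0.3096²)·7.1562] / (0.3096·√7.1562)
   = [1.066393 + 0.517580] / 0.828213 = 1.912518
d₂ = d₁ − σ√T = 1.912518 − 0.828213 = 1.084305
N(d₁) = 0.972095,  N(d₂) = 0.860885,  e^(−rT) = 0.839783
E₀ = V₀·N(d₁) − D·e^(−rT)·N(d₂)
   = 420.9264·0.972095 − 144.9031·0.839783·0.860885 = 304.421776
B₀ = V₀ − E₀ = 420.9264 − 304.421776 = 116.504624
spread = −(1/T)·ln(B₀/D) − r = −(1/7.1562)·ln(116.504624/144.9031) − 0.0244 = 0.00608186
in basis points: 0.00608186 × 10⁴ = 60.8186 bp

spread=60.8186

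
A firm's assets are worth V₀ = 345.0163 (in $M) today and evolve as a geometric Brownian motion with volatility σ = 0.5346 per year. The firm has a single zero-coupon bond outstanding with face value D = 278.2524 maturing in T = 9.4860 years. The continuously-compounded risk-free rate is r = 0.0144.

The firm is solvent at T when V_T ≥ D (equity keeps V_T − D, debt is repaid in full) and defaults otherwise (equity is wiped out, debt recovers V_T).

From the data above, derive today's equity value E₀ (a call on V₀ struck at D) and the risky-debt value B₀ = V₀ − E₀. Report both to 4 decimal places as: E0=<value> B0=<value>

With assets at 345.0163 and a single debt payment of 278.2524 at 9.4860 years:
d₁ = [ln(V₀/D) + (r + σ²/2)T] / (σ√T)
   = [ln(345.0163/278.2524) + (0.0144 + 0.5·0.5346²)·9.4860] / (0.5346·√9.4860)
   = [0.215063 + 1.492134] / 1.646533 = 1.036844
d₂ = d₁ − σ√T = 1.036844 − 1.646533 = -0.609690
N(d₁) = 0.850096,  N(d₂) = 0.271034,  e^(−rT) = 0.872320
E₀ = V₀·N(d₁) − D·e^(−rT)·N(d₂)
   = 345.0163·0.850096 − 278.2524·0.872320·0.271034 = 227.510121
B₀ = V₀ − E₀ = 345.0163 − 227.510121 = 117.506179

E0=227.5101 B0=117.5062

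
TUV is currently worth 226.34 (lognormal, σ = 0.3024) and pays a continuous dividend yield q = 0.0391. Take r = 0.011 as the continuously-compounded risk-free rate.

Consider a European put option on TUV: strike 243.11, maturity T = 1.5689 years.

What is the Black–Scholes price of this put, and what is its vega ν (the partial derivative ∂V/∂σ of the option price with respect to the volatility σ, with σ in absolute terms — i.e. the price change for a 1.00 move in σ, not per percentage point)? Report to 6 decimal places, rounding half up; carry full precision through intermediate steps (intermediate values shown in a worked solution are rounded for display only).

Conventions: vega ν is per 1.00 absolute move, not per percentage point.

σ√T = 0.3024·√1.5689 = 0.378773
d₁ = (ln(S/K) + (r−q+σ²/2)T) / (σ√T) = (ln(226.34/243.11) + (0.011−0.0391+0.3024²/2)·1.5689) / 0.378773 = (-0.071476 + 0.027649) / 0.378773 = -0.115708
d₂ = d₁ − σ√T = -0.115708 − 0.378773 = -0.494482
e^{−rT} = 0.982890
e^{−qT} = 0.940500
N(−d₁) = 0.546058,  N(−d₂) = 0.689517
Put price V = K·e^{−rT}·N(−d₂) − S·e^{−qT}·N(−d₁) = 164.760367 − 116.240858 = 48.519509
φ(d₁) = (1/√(2π))·e^{−d₁²/2} = 0.396281
ν = S·e^{−qT}·φ(d₁)·√T = 105.662383

price = 48.519509
ν = 105.662383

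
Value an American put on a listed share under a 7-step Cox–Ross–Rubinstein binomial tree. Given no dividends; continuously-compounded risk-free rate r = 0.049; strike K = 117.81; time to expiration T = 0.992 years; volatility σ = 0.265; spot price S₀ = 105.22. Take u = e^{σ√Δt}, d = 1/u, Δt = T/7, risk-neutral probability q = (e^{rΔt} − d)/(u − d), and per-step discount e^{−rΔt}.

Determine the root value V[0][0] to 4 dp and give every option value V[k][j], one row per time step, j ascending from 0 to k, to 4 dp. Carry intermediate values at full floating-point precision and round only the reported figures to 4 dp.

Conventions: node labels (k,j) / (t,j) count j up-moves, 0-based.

price = 16.3790
tree:
16.3790
23.1832 10.0640
31.6216 15.3908 5.0825
39.8048 22.6234 8.6507 1.7229
47.2109 31.6216 14.2854 3.3541 0.1789
53.9139 39.8048 22.5801 6.5095 0.3676 0.0000
59.9805 47.2109 31.6216 12.5900 0.7553 0.0000 0.0000
65.4711 53.9139 39.8048 22.5801 1.5519 0.0000 0.0000 0.0000

Δt=0.14171  u=1.10490  d=0.90506  q=0.50995  discount=0.99308
step 7 (expiry): payoffs max(K−S,0) = 65.4711 53.9139 39.8048 22.5801 1.5519 0.0000 0.0000 0.0000
k=6: (k=6,j=0): S=57.8295, K−S=59.9805, hold=59.1653 ⇒ V=59.9805 exercise | (k=6,j=1): S=70.5991, K−S=47.2109, hold=46.3957 ⇒ V=47.2109 exercise | (k=6,j=2): S=86.1884, K−S=31.6216, hold=30.8064 ⇒ V=31.6216 exercise | (k=6,j=3): S=105.2200, K−S=12.5900, hold=11.7748 ⇒ V=12.5900 exercise | (k=6,j=4): S=128.4541, K−S=0.0000, hold=0.7553 ⇒ V=0.7553 continue | (k=6,j=5): S=156.8186, K−S=0.0000, hold=0.0000 ⇒ V=0.0000 continue | (k=6,j=6): S=191.4465, K−S=0.0000, hold=0.0000 ⇒ V=0.0000 continue
k=5: (k=5,j=0): S=63.8961, K−S=53.9139, hold=53.0987 ⇒ V=53.9139 exercise | (k=5,j=1): S=78.0052, K−S=39.8048, hold=38.9895 ⇒ V=39.8048 exercise | (k=5,j=2): S=95.2299, K−S=22.5801, hold=21.7648 ⇒ V=22.5801 exercise | (k=5,j=3): S=116.2581, K−S=1.5519, hold=6.5095 ⇒ V=6.5095 continue | (k=5,j=4): S=141.9296, K−S=0.0000, hold=0.3676 ⇒ V=0.3676 continue | (k=5,j=5): S=173.2697, K−S=0.0000, hold=0.0000 ⇒ V=0.0000 continue
k=4: (k=4,j=0): S=70.5991, K−S=47.2109, hold=46.3957 ⇒ V=47.2109 exercise | (k=4,j=1): S=86.1884, K−S=31.6216, hold=30.8064 ⇒ V=31.6216 exercise | (k=4,j=2): S=105.2200, K−S=12.5900, hold=14.2854 ⇒ V=14.2854 continue | (k=4,j=3): S=128.4541, K−S=0.0000, hold=3.3541 ⇒ V=3.3541 continue | (k=4,j=4): S=156.8186, K−S=0.0000, hold=0.1789 ⇒ V=0.1789 continue
k=3: (k=3,j=0): S=78.0052, K−S=39.8048, hold=38.9895 ⇒ V=39.8048 exercise | (k=3,j=1): S=95.2299, K−S=22.5801, hold=22.6234 ⇒ V=22.6234 continue | (k=3,j=2): S=116.2581, K−S=1.5519, hold=8.6507 ⇒ V=8.6507 continue | (k=3,j=3): S=141.9296, K−S=0.0000, hold=1.7229 ⇒ V=1.7229 continue
k=2: (k=2,j=0): S=86.1884, K−S=31.6216, hold=30.8284 ⇒ V=31.6216 exercise | (k=2,j=1): S=105.2200, K−S=12.5900, hold=15.3908 ⇒ V=15.3908 continue | (k=2,j=2): S=128.4541, K−S=0.0000, hold=5.0825 ⇒ V=5.0825 continue
k=1: (k=1,j=0): S=95.2299, K−S=22.5801, hold=23.1832 ⇒ V=23.1832 continue | (k=1,j=1): S=116.2581, K−S=1.5519, hold=10.0640 ⇒ V=10.0640 continue
k=0: (k=0,j=0): S=105.2200, K−S=12.5900, hold=16.3790 ⇒ V=16.3790 continue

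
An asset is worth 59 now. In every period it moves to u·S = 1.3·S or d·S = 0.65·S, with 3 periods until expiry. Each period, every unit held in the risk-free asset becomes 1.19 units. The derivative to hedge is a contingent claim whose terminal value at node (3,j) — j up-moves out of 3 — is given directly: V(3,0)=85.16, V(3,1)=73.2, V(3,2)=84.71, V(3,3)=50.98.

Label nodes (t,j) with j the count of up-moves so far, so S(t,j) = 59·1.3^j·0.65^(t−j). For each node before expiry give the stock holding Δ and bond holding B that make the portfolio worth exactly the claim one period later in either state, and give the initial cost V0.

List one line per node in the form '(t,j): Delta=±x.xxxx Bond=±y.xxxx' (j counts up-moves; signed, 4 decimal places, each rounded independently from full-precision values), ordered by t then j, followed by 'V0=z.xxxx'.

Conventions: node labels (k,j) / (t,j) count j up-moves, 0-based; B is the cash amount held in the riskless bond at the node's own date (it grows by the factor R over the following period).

(0,0): Delta=-0.3754 Bond=60.4526
(1,0): Delta=0.2541 Bond=47.7974
(1,1): Delta=-0.4395 Bond=76.8563
(2,0): Delta=-0.7381 Bond=81.6134
(2,1): Delta=0.3552 Bond=51.8403
(2,2): Delta=-0.5204 Bond=99.5294
V0=38.3053

No-arbitrage ⇒ martingale measure with p* = (R−d)/(u−d) = 0.8308.
Payoffs at expiry: V(3,0)=85.1600, V(3,1)=73.2000, V(3,2)=84.7100, V(3,3)=50.9800
(2,0): S=24.9275. Δ = (V_up−V_dn)/(S_up−S_dn) = (73.2000−85.1600)/(32.4058−16.2029) = -0.7381. V = [p*·73.2000 + (1−p*)·85.1600]/1.19 = 63.2134. B = V − Δ·S = 81.6134.
(2,1): S=49.8550. Δ = (V_up−V_dn)/(S_up−S_dn) = (84.7100−73.2000)/(64.8115−32.4058) = 0.3552. V = [p*·84.7100 + (1−p*)·73.2000]/1.19 = 69.5480. B = V − Δ·S = 51.8403.
(2,2): S=99.7100. Δ = (V_up−V_dn)/(S_up−S_dn) = (50.9800−84.7100)/(129.6230−64.8115) = -0.5204. V = [p*·50.9800 + (1−p*)·84.7100]/1.19 = 47.6371. B = V − Δ·S = 99.5294.
(1,0): S=38.3500. Δ = (V_up−V_dn)/(S_up−S_dn) = (69.5480−63.2134)/(49.8550−24.9275) = 0.2541. V = [p*·69.5480 + (1−p*)·63.2134]/1.19 = 57.5429. B = V − Δ·S = 47.7974.
(1,1): S=76.7000. Δ = (V_up−V_dn)/(S_up−S_dn) = (47.6371−69.5480)/(99.7100−49.8550) = -0.4395. V = [p*·47.6371 + (1−p*)·69.5480]/1.19 = 43.1471. B = V − Δ·S = 76.8563.
(0,0): S=59.0000. Δ = (V_up−V_dn)/(S_up−S_dn) = (43.1471−57.5429)/(76.7000−38.3500) = -0.3754. V = [p*·43.1471 + (1−p*)·57.5429]/1.19 = 38.3053. B = V − Δ·S = 60.4526.
As a check, the time-0 holding Δ(0,0)·S0 + B(0,0) comes to 38.3053 — exactly V0.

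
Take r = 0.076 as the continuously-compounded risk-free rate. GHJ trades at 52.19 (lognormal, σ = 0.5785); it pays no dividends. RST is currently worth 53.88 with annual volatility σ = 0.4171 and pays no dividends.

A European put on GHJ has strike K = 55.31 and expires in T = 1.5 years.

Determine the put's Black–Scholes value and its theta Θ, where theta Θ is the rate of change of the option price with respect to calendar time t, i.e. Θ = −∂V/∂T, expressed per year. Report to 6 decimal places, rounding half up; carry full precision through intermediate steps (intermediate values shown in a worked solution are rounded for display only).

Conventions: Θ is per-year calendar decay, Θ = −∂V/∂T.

price = 12.678351
Θ = -2.194732

σ√T = 0.5785·√1.5 = 0.708515
d₁ = (ln(S/K) + (r+σ²/2)T) / (σ√T) = (ln(52.19/55.31) + (0.076+0.5785²/2)·1.5) / 0.708515 = (-0.058063 + 0.364997) / 0.708515 = 0.433207
d₂ = d₁ − σ√T = 0.433207 − 0.708515 = -0.275308
e^{−rT} = 0.892258
N(−d₁) = 0.332432,  N(−d₂) = 0.608460
Put price V = K·e^{−rT}·N(−d₂) − S·N(−d₁) = 30.027981 − 17.349630 = 12.678351
φ(d₁) = (1/√(2π))·e^{−d₁²/2} = 0.363210
Θ = −S·φ(d₁)·σ/(2√T) + r·K·e^{−rT}·N(−d₂) = −4.476859 + 2.282127 = -2.194732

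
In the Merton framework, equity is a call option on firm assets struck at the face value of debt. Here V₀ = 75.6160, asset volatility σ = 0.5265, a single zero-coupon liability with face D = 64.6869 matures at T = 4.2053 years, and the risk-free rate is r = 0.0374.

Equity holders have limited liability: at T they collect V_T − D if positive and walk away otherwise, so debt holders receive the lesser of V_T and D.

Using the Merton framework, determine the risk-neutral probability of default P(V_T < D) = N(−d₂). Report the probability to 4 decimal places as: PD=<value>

PD=0.5985

With assets at 75.6160 and a single debt payment of 64.6869 at 4.2053 years:
d₁ = [ln(V₀/D) + (r + σ²/2)T] / (σ√T)
   = [ln(75.6160/64.6869) + (0.0374 + 0.5·0.5265²)·4.2053] / (0.5265·√4.2053)
   = [0.156109 + 0.740138] / 1.079685 = 0.830101
d₂ = d₁ − σ√T = 0.830101 − 1.079685 = -0.249584
risk-neutral PD = N(−d₂) = N(0.249584) = 0.598545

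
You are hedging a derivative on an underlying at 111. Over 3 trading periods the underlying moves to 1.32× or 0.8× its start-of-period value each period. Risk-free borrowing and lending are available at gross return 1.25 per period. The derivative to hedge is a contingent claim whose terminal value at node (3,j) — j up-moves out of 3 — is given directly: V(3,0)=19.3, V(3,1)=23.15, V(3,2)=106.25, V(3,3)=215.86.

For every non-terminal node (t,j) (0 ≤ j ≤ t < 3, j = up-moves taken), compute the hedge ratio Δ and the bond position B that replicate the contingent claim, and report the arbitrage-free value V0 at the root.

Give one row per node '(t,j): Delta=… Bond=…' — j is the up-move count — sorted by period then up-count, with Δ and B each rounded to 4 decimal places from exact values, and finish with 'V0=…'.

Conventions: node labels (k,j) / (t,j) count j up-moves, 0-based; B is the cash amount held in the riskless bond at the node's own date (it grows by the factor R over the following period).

(0,0): Delta=1.1256 Bond=-36.2839
(1,0): Delta=1.2549 Bond=-56.8331
(1,1): Delta=1.1134 Bond=-43.5693
(2,0): Delta=0.1042 Bond=10.7015
(2,1): Delta=1.3634 Bond=-83.7569
(2,2): Delta=1.0899 Bond=-49.9046
V0=88.6601

Arbitrage-free pricing uses the up-move probability p* = (R−d)/(u−d) = 0.8654, discounting each step at R = 1.25.
Payoffs at expiry: V(3,0)=19.3000, V(3,1)=23.1500, V(3,2)=106.2500, V(3,3)=215.8600
(2,0): S=71.0400. Δ = (V_up−V_dn)/(S_up−S_dn) = (23.1500−19.3000)/(93.7728−56.8320) = 0.1042. V = [p*·23.1500 + (1−p*)·19.3000]/1.25 = 18.1054. B = V − Δ·S = 10.7015.
(2,1): S=117.2160. Δ = (V_up−V_dn)/(S_up−S_dn) = (106.2500−23.1500)/(154.7251−93.7728) = 1.3634. V = [p*·106.2500 + (1−p*)·23.1500]/1.25 = 76.0508. B = V − Δ·S = -83.7569.
(2,2): S=193.4064. Δ = (V_up−V_dn)/(S_up−S_dn) = (215.8600−106.2500)/(255.2964−154.7251) = 1.0899. V = [p*·215.8600 + (1−p*)·106.2500]/1.25 = 160.8838. B = V − Δ·S = -49.9046.
(1,0): S=88.8000. Δ = (V_up−V_dn)/(S_up−S_dn) = (76.0508−18.1054)/(117.2160−71.0400) = 1.2549. V = [p*·76.0508 + (1−p*)·18.1054]/1.25 = 54.6003. B = V − Δ·S = -56.8331.
(1,1): S=146.5200. Δ = (V_up−V_dn)/(S_up−S_dn) = (160.8838−76.0508)/(193.4064−117.2160) = 1.1134. V = [p*·160.8838 + (1−p*)·76.0508]/1.25 = 119.5712. B = V − Δ·S = -43.5693.
(0,0): S=111.0000. Δ = (V_up−V_dn)/(S_up−S_dn) = (119.5712−54.6003)/(146.5200−88.8000) = 1.1256. V = [p*·119.5712 + (1−p*)·54.6003]/1.25 = 88.6601. B = V − Δ·S = -36.2839.
Check: Δ(0,0)·S0 + B(0,0) = 88.6601 = V0.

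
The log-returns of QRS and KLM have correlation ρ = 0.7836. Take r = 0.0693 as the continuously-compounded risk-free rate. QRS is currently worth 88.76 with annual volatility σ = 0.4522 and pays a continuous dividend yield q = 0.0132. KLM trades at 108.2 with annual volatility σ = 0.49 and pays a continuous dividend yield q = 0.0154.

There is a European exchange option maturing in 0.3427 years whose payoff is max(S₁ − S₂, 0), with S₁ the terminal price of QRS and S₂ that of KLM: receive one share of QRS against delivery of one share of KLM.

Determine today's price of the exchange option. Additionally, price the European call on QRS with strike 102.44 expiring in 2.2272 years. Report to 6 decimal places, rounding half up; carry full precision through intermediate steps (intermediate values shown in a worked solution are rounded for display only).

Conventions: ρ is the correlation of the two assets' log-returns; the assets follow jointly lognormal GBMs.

exchange price = 1.267117
price(QRS call K=102.44) = 22.190988

σ_eff = √(σ₁² + σ₂² − 2ρσ₁σ₂) = √(0.4522² + 0.49² − 2·0.7836·0.4522·0.49) = 0.311974
d₁ = (ln(S₁/S₂) + (q₂ − q₁ + σ_eff²/2)T) / (σ_eff√T) = (ln(88.76/108.2) + (0.0154 − 0.0132 + 0.048664)·0.3427) / 0.182631 = -0.988955
d₂ = d₁ − σ_eff√T = -0.988955 − 0.182631 = -1.171586
N(d₁) = 0.161343,  N(d₂) = 0.120682
V = S₁·e^{−q₁T}·N(d₁) − S₂·e^{−q₂T}·N(d₂) = 14.256137 − 12.989020 = 1.267117
[vanilla: QRS call K=102.44]
σ√T = 0.4522·√2.2272 = 0.674855
d₁ = (ln(S/K) + (r−q+σ²/2)T) / (σ√T) = (ln(88.76/102.44) + (0.0693−0.0132+0.4522²/2)·2.2272) / 0.674855 = (-0.143341 + 0.352660) / 0.674855 = 0.310169
d₂ = d₁ − σ√T = 0.310169 − 0.674855 = -0.364685
e^{−rT} = 0.856976
e^{−qT} = 0.971029
N(d₁) = 0.621784,  N(d₂) = 0.357673
price = S·e^{−qT}·N(d₁) − K·e^{−rT}·N(d₂) = 53.590633 − 31.399645 = 22.190988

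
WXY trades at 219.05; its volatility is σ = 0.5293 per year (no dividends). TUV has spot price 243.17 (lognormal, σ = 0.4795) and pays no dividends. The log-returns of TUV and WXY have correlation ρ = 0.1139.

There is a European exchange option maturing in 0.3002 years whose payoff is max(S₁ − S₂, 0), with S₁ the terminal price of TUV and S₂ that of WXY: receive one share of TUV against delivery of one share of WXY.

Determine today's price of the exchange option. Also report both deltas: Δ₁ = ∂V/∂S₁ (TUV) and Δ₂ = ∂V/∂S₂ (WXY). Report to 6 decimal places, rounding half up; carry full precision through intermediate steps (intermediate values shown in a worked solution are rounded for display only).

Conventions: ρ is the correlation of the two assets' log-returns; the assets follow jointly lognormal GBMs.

σ_eff = √(σ₁² + σ₂² − 2ρσ₁σ₂) = √(0.4795² + 0.5293² − 2·0.1139·0.4795·0.5293) = 0.672505
d₁ = (ln(S₁/S₂) + (q₂ − q₁ + σ_eff²/2)T) / (σ_eff√T) = (ln(243.17/219.05) + (0.0 − 0.0 + 0.226132)·0.3002) / 0.368469 = 0.467734
d₂ = d₁ − σ_eff√T = 0.467734 − 0.368469 = 0.099265
N(d₁) = 0.680013,  N(d₂) = 0.539536
V = S₁·e^{−q₁T}·N(d₁) − S₂·e^{−q₂T}·N(d₂) = 165.358659 − 118.185371 = 47.173288
Key observation: the rate r is irrelevant here: denominating values in WXY turns the exchange into a ratio option on S₁/S₂, and discounting at r drops out.
Δ₁ = e^{−q₁T}·N(d₁) = 0.680013;  Δ₂ = −e^{−q₂T}·N(d₂) = -0.539536

exchange price = 47.173288
Δ1 = 0.680013
Δ2 = -0.539536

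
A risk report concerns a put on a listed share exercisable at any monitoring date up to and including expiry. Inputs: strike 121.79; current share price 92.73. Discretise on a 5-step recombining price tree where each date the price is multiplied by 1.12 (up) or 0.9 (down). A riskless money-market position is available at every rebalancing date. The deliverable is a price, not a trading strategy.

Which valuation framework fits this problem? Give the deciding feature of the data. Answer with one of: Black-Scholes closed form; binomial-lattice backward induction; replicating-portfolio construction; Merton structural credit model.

Key observation: with exercise allowed before expiry on a discrete up/down model (5 steps from spot 92.73), the strike-121.79 put's value must be rolled back through the tree testing early exercise at each node.

framework: binomial-lattice backward induction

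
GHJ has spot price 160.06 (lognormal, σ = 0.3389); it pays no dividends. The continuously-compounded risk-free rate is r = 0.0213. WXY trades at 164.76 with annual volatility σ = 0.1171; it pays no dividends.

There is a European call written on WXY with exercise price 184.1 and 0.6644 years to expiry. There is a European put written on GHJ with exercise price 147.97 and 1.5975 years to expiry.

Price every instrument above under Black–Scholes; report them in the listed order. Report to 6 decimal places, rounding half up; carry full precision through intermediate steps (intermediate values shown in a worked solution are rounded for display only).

price(WXY call K=184.1) = 1.336591
price(GHJ put K=147.97) = 18.046818

[WXY call K=184.1]
σ√T = 0.1171·√0.6644 = 0.095449
d₁ = (ln(S/K) + (r+σ²/2)T) / (σ√T) = (ln(164.76/184.1) + (0.0213+0.1171²/2)·0.6644) / 0.095449 = (-0.110989 + 0.018707) / 0.095449 = -0.966822
d₂ = d₁ − σ√T = -0.966822 − 0.095449 = -1.062271
e^{−rT} = 0.985948
N(d₁) = 0.166817,  N(d₂) = 0.144056
price = S·N(d₁) − K·e^{−rT}·N(d₂) = 27.484700 − 26.148109 = 1.336591
[GHJ put K=147.97]
σ√T = 0.3389·√1.5975 = 0.428343
d₁ = (ln(S/K) + (r+σ²/2)T) / (σ√T) = (ln(160.06/147.97) + (0.0213+0.3389²/2)·1.5975) / 0.428343 = (0.078539 + 0.125766) / 0.428343 = 0.476965
d₂ = d₁ − σ√T = 0.476965 − 0.428343 = 0.048622
e^{−rT} = 0.966546
N(−d₁) = 0.316693,  N(−d₂) = 0.480610
price = K·e^{−rT}·N(−d₂) − S·N(−d₁) = 68.736761 − 50.689942 = 18.046818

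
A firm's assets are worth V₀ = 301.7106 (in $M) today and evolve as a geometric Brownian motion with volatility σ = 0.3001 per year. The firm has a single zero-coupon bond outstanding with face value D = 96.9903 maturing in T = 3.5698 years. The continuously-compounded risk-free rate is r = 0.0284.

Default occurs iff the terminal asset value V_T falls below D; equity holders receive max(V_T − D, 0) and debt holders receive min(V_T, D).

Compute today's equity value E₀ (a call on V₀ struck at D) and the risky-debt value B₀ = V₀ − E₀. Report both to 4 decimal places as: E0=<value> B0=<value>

Equity is a call on the firm's assets struck at D = 96.9903:
d₁ = [ln(V₀/D) + (r + σ²/2)T] / (σ√T)
   = [ln(301.7106/96.9903) + (0.0284 + 0.5·0.3001²)·3.5698] / (0.3001·√3.5698)
   = [1.134857 + 0.262130] / 0.567006 = 2.463795
d₂ = d₁ − σ√T = 2.463795 − 0.567006 = 1.896789
N(d₁) = 0.993126,  N(d₂) = 0.971072,  e^(−rT) = 0.903588
E₀ = V₀·N(d₁) − D·e^(−rT)·N(d₂)
   = 301.7106·0.993126 − 96.9903·0.903588·0.971072 = 214.532718
B₀ = V₀ − E₀ = 301.7106 − 214.532718 = 87.177882

E0=214.5327 B0=87.1779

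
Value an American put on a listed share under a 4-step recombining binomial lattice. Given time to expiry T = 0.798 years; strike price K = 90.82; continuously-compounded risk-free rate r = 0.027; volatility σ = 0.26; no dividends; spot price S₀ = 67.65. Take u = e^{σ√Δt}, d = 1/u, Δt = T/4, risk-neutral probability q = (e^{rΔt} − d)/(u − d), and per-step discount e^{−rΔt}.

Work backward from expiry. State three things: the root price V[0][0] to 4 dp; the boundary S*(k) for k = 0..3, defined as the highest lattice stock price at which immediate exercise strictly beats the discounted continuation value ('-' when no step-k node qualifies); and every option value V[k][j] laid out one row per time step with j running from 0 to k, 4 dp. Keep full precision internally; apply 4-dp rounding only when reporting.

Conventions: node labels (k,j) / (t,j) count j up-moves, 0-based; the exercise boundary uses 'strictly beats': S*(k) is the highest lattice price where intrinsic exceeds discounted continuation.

price = 23.2489
boundary = - 60.2328 67.6500 75.9806
tree:
23.2489
30.5872 15.9925
37.1912 23.1700 8.8213
43.0711 30.5872 14.8394 2.7584
48.3063 37.1912 23.1700 5.4830 0.0000

params: Δt=0.19950 u=1.12314 d=0.89036 q=0.49420 e^(-rΔt)=0.99463
t_4 payoffs: 48.3063 37.1912 23.1700 5.4830 0.0000
t_3: node(3,0) S=47.7489 payoff=43.0711 vs cont=42.5832 → 43.0711 [stop]  node(3,1) S=60.2328 payoff=30.5872 vs cont=30.0993 → 30.5872 [stop]  node(3,2) S=75.9806 payoff=14.8394 vs cont=14.3516 → 14.8394 [stop]  node(3,3) S=95.8455 payoff=0.0000 vs cont=2.7584 → 2.7584 [wait]  ⇒ S*(3)=75.9806
t_2: node(2,0) S=53.6288 payoff=37.1912 vs cont=36.7033 → 37.1912 [stop]  node(2,1) S=67.6500 payoff=23.1700 vs cont=22.6821 → 23.1700 [stop]  node(2,2) S=85.3370 payoff=5.4830 vs cont=8.8213 → 8.8213 [wait]  ⇒ S*(2)=67.6500
t_1: node(1,0) S=60.2328 payoff=30.5872 vs cont=30.0993 → 30.5872 [stop]  node(1,1) S=75.9806 payoff=14.8394 vs cont=15.9925 → 15.9925 [wait]  ⇒ S*(1)=60.2328
t_0: node(0,0) S=67.6500 payoff=23.1700 vs cont=23.2489 → 23.2489 [wait]  ⇒ S*(0)=-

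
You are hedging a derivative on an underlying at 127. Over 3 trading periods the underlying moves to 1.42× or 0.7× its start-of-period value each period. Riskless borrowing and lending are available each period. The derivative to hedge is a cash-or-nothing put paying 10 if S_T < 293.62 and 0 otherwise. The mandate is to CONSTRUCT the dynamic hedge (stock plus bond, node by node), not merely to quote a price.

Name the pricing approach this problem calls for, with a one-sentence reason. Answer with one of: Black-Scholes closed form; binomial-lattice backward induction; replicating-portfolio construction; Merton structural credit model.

Key observation: the task asks for the hedge itself — share and bond holdings at every node of the 3-period tree on spot 127 with factors 1.42/0.7 — which is exactly what the replicating-portfolio construction produces.

framework: replicating-portfolio construction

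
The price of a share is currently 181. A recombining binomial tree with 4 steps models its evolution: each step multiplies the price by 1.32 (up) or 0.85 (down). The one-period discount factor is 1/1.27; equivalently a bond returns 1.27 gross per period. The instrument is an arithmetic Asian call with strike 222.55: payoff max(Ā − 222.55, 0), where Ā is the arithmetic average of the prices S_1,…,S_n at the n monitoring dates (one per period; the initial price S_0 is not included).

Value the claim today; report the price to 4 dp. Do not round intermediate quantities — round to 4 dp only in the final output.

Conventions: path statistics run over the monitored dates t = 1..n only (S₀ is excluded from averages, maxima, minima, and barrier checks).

Under the martingale measure an up-move has probability p* = 0.8936; value the claim as the probability-weighted average of per-path payoffs, discounted 4 periods at R = 1.27.
Enumerate all 2^4 = 16 price paths (U = up ×1.32, D = down ×0.85); each path with k up-moves has probability p*^k·(1−p*)^(4−k).
DDDD: Ā=122.5656, payoff=0.0000, prob=0.000128
UDDD: Ā=190.3371, payoff=0.0000, prob=0.001076
DUDD: Ā=169.0696, payoff=0.0000, prob=0.001076
UUDD: Ā=262.5552, payoff=40.0052, prob=0.009037
DDUD: Ā=150.9922, payoff=0.0000, prob=0.001076
UDUD: Ā=234.4821, payoff=11.9321, prob=0.009037
DUUD: Ā=213.2146, payoff=0.0000, prob=0.009037
UUUD: Ā=331.1097, payoff=108.5597, prob=0.075915
DDDU: Ā=135.6265, payoff=0.0000, prob=0.001076
UDDU: Ā=210.6199, payoff=0.0000, prob=0.009037
DUDU: Ā=189.3524, payoff=0.0000, prob=0.009037
UUDU: Ā=294.0532, payoff=71.5032, prob=0.075915
DDUU: Ā=171.2751, payoff=0.0000, prob=0.009037
UDUU: Ā=265.9801, payoff=43.4301, prob=0.075915
DUUU: Ā=244.7126, payoff=22.1626, prob=0.075915
UUUU: Ā=380.0242, payoff=157.4742, prob=0.637684
Price = Σ prob·payoff / R^4 = 119.537122 / 2.601446 = 45.9503

price = 45.9503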